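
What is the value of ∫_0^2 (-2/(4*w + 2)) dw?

An antiderivative is F(w) = -log(4*w + 2)/2.
Then F(2) - F(0) = (-log(10)/2) - (-log(2)/2) = -log(10)/2 + log(2)/2.

-log(10)/2 + log(2)/2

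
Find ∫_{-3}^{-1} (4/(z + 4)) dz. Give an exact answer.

log(81)

An antiderivative is F(z) = 4*log(z + 4).
Then F(-1) - F(-3) = (log(81)) - (0) = log(81).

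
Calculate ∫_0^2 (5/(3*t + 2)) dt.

10*log(2)/3

An antiderivative is F(t) = 5*log(3*t + 2)/3.
Then F(2) - F(0) = (log(32)) - (5*log(2)/3) = 10*log(2)/3.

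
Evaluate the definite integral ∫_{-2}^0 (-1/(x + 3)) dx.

-log(3)

An antiderivative is F(x) = -log(x + 3).
Then F(0) - F(-2) = (-log(3)) - (0) = -log(3).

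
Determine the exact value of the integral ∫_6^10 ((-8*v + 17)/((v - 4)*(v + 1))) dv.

Factor the denominator: v**2 - 3*v - 4 = (v + 1)(v - 4).
Partial fractions: (-8*v + 17)/((v - 4)*(v + 1)) = -5/(v + 1) - 3/(v - 4).
An antiderivative is F(v) = -3*log(v - 4) - 5*log(v + 1).
Then F(10) - F(6) = (-5*log(11) - 3*log(3) - 3*log(2)) - (-5*log(7) - 3*log(2)) = -5*log(11) - 3*log(3) + 5*log(7).

-5*log(11) - 3*log(3) + 5*log(7)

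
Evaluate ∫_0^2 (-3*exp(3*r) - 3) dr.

An antiderivative is F(r) = -exp(3*r) - 3*r.
Then F(2) - F(0) = (-exp(6) - 6) - (-1) = -exp(6) - 5.

-exp(6) - 5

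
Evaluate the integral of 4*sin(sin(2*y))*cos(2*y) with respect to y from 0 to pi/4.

2 - 2*cos(1)

Let u = sin(2*y), so du = 2*cos(2*y) dy. When y = 0, u = 0; when y = pi/4, u = 1.
The integral becomes 2·∫ sin(u) du from 0 to 1, with antiderivative -2*cos(u).
Back in y: F(y) = -2*cos(sin(2*y)).
Then F(pi/4) - F(0) = (-2*cos(1)) - (-2) = 2 - 2*cos(1).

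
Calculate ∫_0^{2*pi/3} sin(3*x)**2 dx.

Use the identity sin^2(3*x) = (1 - cos(6*x))/2.
An antiderivative is F(x) = x/2 - sin(6*x)/12.
Then F(2*pi/3) - F(0) = (pi/3) - (0) = pi/3.

pi/3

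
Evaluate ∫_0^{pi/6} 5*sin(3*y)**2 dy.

5*pi/12

Use the identity sin^2(3*y) = (1 - cos(6*y))/2.
An antiderivative is F(y) = 5*y/2 - 5*sin(6*y)/12.
Then F(pi/6) - F(0) = (5*pi/12) - (0) = 5*pi/12.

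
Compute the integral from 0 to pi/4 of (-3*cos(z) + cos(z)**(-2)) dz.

1 - 3*sqrt(2)/2

An antiderivative is F(z) = -3*sin(z) + tan(z).
Then F(pi/4) - F(0) = (1 - 3*sqrt(2)/2) - (0) = 1 - 3*sqrt(2)/2.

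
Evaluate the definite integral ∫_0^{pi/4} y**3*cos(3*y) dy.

-sqrt(2)*pi**2/96 - sqrt(2)*pi/36 + sqrt(2)/27 + 2/27 + sqrt(2)*pi**3/384

Integrate by parts 3 times (u = y^3, dv = cos(3*y) dy).
An antiderivative is F(y) = y**3*sin(3*y)/3 + y**2*cos(3*y)/3 - 2*y*sin(3*y)/9 - 2*cos(3*y)/27.
Then F(pi/4) - F(0) = (sqrt(2)*(-36*pi**2 - 96*pi + 128 + 9*pi**3)/3456) - (-2/27) = -sqrt(2)*pi**2/96 - sqrt(2)*pi/36 + sqrt(2)/27 + 2/27 + sqrt(2)*pi**3/384.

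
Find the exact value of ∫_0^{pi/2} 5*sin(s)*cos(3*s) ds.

-5/2

Use the identity sin(s)cos(3*s) = [sin(4*s) + sin(-2*s)]/2.
An antiderivative is F(s) = 5*cos(2*s)/4 - 5*cos(4*s)/8.
Then F(pi/2) - F(0) = (-15/8) - (5/8) = -5/2.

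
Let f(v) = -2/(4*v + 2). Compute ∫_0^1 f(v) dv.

-log(6)/2 + log(2)/2

An antiderivative is F(v) = -log(4*v + 2)/2.
Then F(1) - F(0) = (-log(6)/2) - (-log(2)/2) = -log(6)/2 + log(2)/2.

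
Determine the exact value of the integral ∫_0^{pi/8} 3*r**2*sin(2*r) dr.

-3/4 - 3*sqrt(2)*pi**2/256 + 3*sqrt(2)*pi/32 + 3*sqrt(2)/8

Integrate by parts twice (u = r^2, dv = 3*sin(2*r) dr).
An antiderivative is F(r) = -3*r**2*cos(2*r)/2 + 3*r*sin(2*r)/2 + 3*cos(2*r)/4.
Then F(pi/8) - F(0) = (3*sqrt(2)*(-pi**2 + 8*pi + 32)/256) - (3/4) = -3/4 - 3*sqrt(2)*pi**2/256 + 3*sqrt(2)*pi/32 + 3*sqrt(2)/8.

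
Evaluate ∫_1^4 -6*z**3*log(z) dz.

Integrate by parts once (u = ln z, dv = -6*z**3 dz).
An antiderivative is F(z) = -3*z**4*(4*log(z) - 1)/8.
Then F(4) - F(1) = (96 - 768*log(2)) - (3/8) = 765/8 - 768*log(2).

765/8 - 768*log(2)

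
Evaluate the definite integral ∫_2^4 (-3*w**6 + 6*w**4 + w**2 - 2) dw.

-604988/105

By the power rule, an antiderivative is F(w) = -3*w**7/7 + 6*w**5/5 + w**3/3 - 2*w.
Then F(4) - F(2) = (-606856/105) - (-1868/105) = -604988/105.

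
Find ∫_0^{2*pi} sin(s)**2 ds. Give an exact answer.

Use the identity sin^2(s) = (1 - cos(2*s))/2.
An antiderivative is F(s) = s/2 - sin(2*s)/4.
Then F(2*pi) - F(0) = (pi) - (0) = pi.

pi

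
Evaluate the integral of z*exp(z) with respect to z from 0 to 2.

1 + exp(2)

Integrate by parts once (u = z, dv = exp(z) dz).
An antiderivative is F(z) = (z - 1)*exp(z).
Then F(2) - F(0) = (exp(2)) - (-1) = 1 + exp(2).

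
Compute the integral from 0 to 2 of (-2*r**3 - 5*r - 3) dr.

By the power rule, an antiderivative is F(r) = -r**4/2 - 5*r**2/2 - 3*r.
Then F(2) - F(0) = (-24) - (0) = -24.

-24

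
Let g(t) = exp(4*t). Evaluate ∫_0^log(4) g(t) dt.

255/4

Let u = exp(t), so du = exp(t) dt. When t = 0, u = 1; when t = log(4), u = 4.
The integral becomes ∫ u**3 du from 1 to 4, with antiderivative u**4/4.
Back in t: F(t) = exp(4*t)/4.
Then F(log(4)) - F(0) = (64) - (1/4) = 255/4.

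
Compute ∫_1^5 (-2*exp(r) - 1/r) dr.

-2*exp(5) - log(5) + 2*exp(1)

An antiderivative is F(r) = -2*exp(r) - log(r).
Then F(5) - F(1) = (-2*exp(5) - log(5)) - (-2*exp(1)) = -2*exp(5) - log(5) + 2*exp(1).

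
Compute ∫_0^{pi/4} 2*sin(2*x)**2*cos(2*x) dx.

1/3

Let u = sin(2*x), so du = 2*cos(2*x) dx. When x = 0, u = 0; when x = pi/4, u = 1.
The integral becomes ∫ u**2 du from 0 to 1, with antiderivative u**3/3.
Back in x: F(x) = sin(2*x)**3/3.
Then F(pi/4) - F(0) = (1/3) - (0) = 1/3.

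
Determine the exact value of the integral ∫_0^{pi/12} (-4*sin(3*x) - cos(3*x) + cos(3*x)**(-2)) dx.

-1 + sqrt(2)/2

An antiderivative is F(x) = -sin(3*x)/3 + 4*cos(3*x)/3 + tan(3*x)/3.
Then F(pi/12) - F(0) = (1/3 + sqrt(2)/2) - (4/3) = -1 + sqrt(2)/2.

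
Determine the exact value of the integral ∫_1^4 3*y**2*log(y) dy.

Integrate by parts once (u = ln y, dv = 3*y**2 dy).
An antiderivative is F(y) = y**3*(3*log(y) - 1)/3.
Then F(4) - F(1) = (-64/3 + 128*log(2)) - (-1/3) = -21 + 128*log(2).

-21 + 128*log(2)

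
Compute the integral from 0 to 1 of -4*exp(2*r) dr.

An antiderivative is F(r) = -2*exp(2*r).
Then F(1) - F(0) = (-2*exp(2)) - (-2) = 2 - 2*exp(2).

2 - 2*exp(2)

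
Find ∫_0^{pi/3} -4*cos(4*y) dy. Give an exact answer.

An antiderivative is F(y) = -sin(4*y).
Then F(pi/3) - F(0) = (sqrt(3)/2) - (0) = sqrt(3)/2.

sqrt(3)/2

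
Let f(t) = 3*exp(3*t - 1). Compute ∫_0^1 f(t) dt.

-(1 - exp(3))*exp(-1)

Let u = 3*t - 1, so du = 3 dt. When t = 0, u = -1; when t = 1, u = 2.
The integral becomes ∫ exp(u) du from -1 to 2, with antiderivative exp(u).
Back in t: F(t) = exp(3*t - 1).
Then F(1) - F(0) = (exp(2)) - (exp(-1)) = -(1 - exp(3))*exp(-1).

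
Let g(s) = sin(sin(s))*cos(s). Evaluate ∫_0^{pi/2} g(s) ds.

Let u = sin(s), so du = cos(s) ds. When s = 0, u = 0; when s = pi/2, u = 1.
The integral becomes ∫ sin(u) du from 0 to 1, with antiderivative -cos(u).
Back in s: F(s) = -cos(sin(s)).
Then F(pi/2) - F(0) = (-cos(1)) - (-1) = 1 - cos(1).

1 - cos(1)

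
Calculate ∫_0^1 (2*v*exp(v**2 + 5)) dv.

-exp(5) + exp(6)

Let u = v**2 + 5, so du = 2*v dv. When v = 0, u = 5; when v = 1, u = 6.
The integral becomes ∫ exp(u) du from 5 to 6, with antiderivative exp(u).
Back in v: F(v) = exp(v**2 + 5).
Then F(1) - F(0) = (exp(6)) - (exp(5)) = -exp(5) + exp(6).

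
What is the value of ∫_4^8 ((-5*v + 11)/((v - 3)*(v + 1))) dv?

-8*log(3) + 3*log(5)

Factor the denominator: v**2 - 2*v - 3 = (v + 1)(v - 3).
Partial fractions: (-5*v + 11)/((v - 3)*(v + 1)) = -4/(v + 1) - 1/(v - 3).
An antiderivative is F(v) = -log(v - 3) - 4*log(v + 1).
Then F(8) - F(4) = (-8*log(3) - log(5)) - (-4*log(5)) = -8*log(3) + 3*log(5).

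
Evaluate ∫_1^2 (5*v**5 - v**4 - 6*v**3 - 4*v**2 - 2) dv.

By the power rule, an antiderivative is F(v) = 5*v**6/6 - v**5/5 - 3*v**4/2 - 4*v**3/3 - 2*v.
Then F(2) - F(1) = (124/15) - (-21/5) = 187/15.

187/15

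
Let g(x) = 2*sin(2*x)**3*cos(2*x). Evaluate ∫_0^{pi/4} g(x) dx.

Let u = sin(2*x), so du = 2*cos(2*x) dx. When x = 0, u = 0; when x = pi/4, u = 1.
The integral becomes ∫ u**3 du from 0 to 1, with antiderivative u**4/4.
Back in x: F(x) = sin(2*x)**4/4.
Then F(pi/4) - F(0) = (1/4) - (0) = 1/4.

1/4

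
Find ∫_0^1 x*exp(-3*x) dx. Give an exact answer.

Integrate by parts once (u = x, dv = exp(-3*x) dx).
An antiderivative is F(x) = (-3*x - 1)*exp(-3*x)/9.
Then F(1) - F(0) = (-4*exp(-3)/9) - (-1/9) = (-4 + exp(3))*exp(-3)/9.

(-4 + exp(3))*exp(-3)/9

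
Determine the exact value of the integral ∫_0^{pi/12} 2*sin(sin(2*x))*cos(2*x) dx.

1 - cos(1/2)

Let u = sin(2*x), so du = 2*cos(2*x) dx. When x = 0, u = 0; when x = pi/12, u = 1/2.
The integral becomes ∫ sin(u) du from 0 to 1/2, with antiderivative -cos(u).
Back in x: F(x) = -cos(sin(2*x)).
Then F(pi/12) - F(0) = (-cos(1/2)) - (-1) = 1 - cos(1/2).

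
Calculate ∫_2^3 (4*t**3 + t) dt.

By the power rule, an antiderivative is F(t) = t**4 + t**2/2.
Then F(3) - F(2) = (171/2) - (18) = 135/2.

135/2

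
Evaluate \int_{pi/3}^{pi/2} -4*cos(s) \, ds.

An antiderivative is F(s) = -4*sin(s).
Then F(pi/2) - F(pi/3) = (-4) - (-2*sqrt(3)) = -4 + 2*sqrt(3).

-4 + 2*sqrt(3)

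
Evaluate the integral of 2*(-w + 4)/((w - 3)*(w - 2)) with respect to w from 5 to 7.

Factor the denominator: w**2 - 5*w + 6 = (w - 2)(w - 3).
Partial fractions: 2*(-w + 4)/((w - 3)*(w - 2)) = -4/(w - 2) + 2/(w - 3).
An antiderivative is F(w) = 2*log(w - 3) - 4*log(w - 2).
Then F(7) - F(5) = (-4*log(5) + 4*log(2)) - (log(4/81)) = -4*log(5) + 2*log(2) + 4*log(3).

-4*log(5) + 2*log(2) + 4*log(3)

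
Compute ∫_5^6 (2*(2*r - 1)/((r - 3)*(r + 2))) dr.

Factor the denominator: r**2 - r - 6 = (r + 2)(r - 3).
Partial fractions: 2*(2*r - 1)/((r - 3)*(r + 2)) = 2/(r + 2) + 2/(r - 3).
An antiderivative is F(r) = 2*log(r - 3) + 2*log(r + 2).
Then F(6) - F(5) = (2*log(3) + 6*log(2)) - (2*log(2) + 2*log(7)) = -2*log(7) + 2*log(3) + 4*log(2).

-2*log(7) + 2*log(3) + 4*log(2)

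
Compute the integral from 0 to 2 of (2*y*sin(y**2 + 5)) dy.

Let u = y**2 + 5, so du = 2*y dy. When y = 0, u = 5; when y = 2, u = 9.
The integral becomes ∫ sin(u) du from 5 to 9, with antiderivative -cos(u).
Back in y: F(y) = -cos(y**2 + 5).
Then F(2) - F(0) = (-cos(9)) - (-cos(5)) = cos(5) - cos(9).

cos(5) - cos(9)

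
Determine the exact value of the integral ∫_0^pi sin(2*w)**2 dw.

pi/2

Use the identity sin^2(2*w) = (1 - cos(4*w))/2.
An antiderivative is F(w) = w/2 - sin(4*w)/8.
Then F(pi) - F(0) = (pi/2) - (0) = pi/2.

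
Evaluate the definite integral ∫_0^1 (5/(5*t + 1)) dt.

log(6)

Let u = 5*t + 1, so du = 5 dt. When t = 0, u = 1; when t = 1, u = 6.
The integral becomes ∫ 1/u du from 1 to 6, with antiderivative log(u).
Back in t: F(t) = log(5*t + 1).
Then F(1) - F(0) = (log(6)) - (0) = log(6).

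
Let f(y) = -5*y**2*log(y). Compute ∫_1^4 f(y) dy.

Integrate by parts once (u = ln y, dv = -5*y**2 dy).
An antiderivative is F(y) = -5*y**3*(3*log(y) - 1)/9.
Then F(4) - F(1) = (320/9 - 640*log(2)/3) - (5/9) = 35 - 640*log(2)/3.

35 - 640*log(2)/3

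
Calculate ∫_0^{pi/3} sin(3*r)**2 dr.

pi/6

Use the identity sin^2(3*r) = (1 - cos(6*r))/2.
An antiderivative is F(r) = r/2 - sin(6*r)/12.
Then F(pi/3) - F(0) = (pi/6) - (0) = pi/6.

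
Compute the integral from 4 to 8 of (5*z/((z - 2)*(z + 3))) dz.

Factor the denominator: z**2 + z - 6 = (z + 3)(z - 2).
Partial fractions: 5*z/((z - 2)*(z + 3)) = 3/(z + 3) + 2/(z - 2).
An antiderivative is F(z) = 2*log(z - 2) + 3*log(z + 3).
Then F(8) - F(4) = (2*log(2) + 2*log(3) + 3*log(11)) - (2*log(2) + 3*log(7)) = -3*log(7) + 2*log(3) + 3*log(11).

-3*log(7) + 2*log(3) + 3*log(11)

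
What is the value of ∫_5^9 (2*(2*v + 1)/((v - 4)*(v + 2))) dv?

-log(7) + log(11) + 3*log(5)

Factor the denominator: v**2 - 2*v - 8 = (v + 2)(v - 4).
Partial fractions: 2*(2*v + 1)/((v - 4)*(v + 2)) = 1/(v + 2) + 3/(v - 4).
An antiderivative is F(v) = 3*log(v - 4) + log(v + 2).
Then F(9) - F(5) = (log(11) + 3*log(5)) - (log(7)) = -log(7) + log(11) + 3*log(5).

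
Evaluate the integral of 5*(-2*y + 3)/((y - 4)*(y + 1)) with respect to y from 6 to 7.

Factor the denominator: y**2 - 3*y - 4 = (y + 1)(y - 4).
Partial fractions: 5*(-2*y + 3)/((y - 4)*(y + 1)) = -5/(y + 1) - 5/(y - 4).
An antiderivative is F(y) = -5*log(y - 4) - 5*log(y + 1).
Then F(7) - F(6) = (-15*log(2) - 5*log(3)) - (-5*log(7) - 5*log(2)) = -10*log(2) - 5*log(3) + 5*log(7).

-10*log(2) - 5*log(3) + 5*log(7)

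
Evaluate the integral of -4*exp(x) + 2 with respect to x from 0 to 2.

An antiderivative is F(x) = 2*x - 4*exp(x).
Then F(2) - F(0) = (4 - 4*exp(2)) - (-4) = 8 - 4*exp(2).

8 - 4*exp(2)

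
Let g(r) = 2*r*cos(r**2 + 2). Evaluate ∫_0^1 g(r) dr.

Let u = r**2 + 2, so du = 2*r dr. When r = 0, u = 2; when r = 1, u = 3.
The integral becomes ∫ cos(u) du from 2 to 3, with antiderivative sin(u).
Back in r: F(r) = sin(r**2 + 2).
Then F(1) - F(0) = (sin(3)) - (sin(2)) = -sin(2) + sin(3).

-sin(2) + sin(3)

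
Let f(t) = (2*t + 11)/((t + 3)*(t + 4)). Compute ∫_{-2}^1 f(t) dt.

Factor the denominator: t**2 + 7*t + 12 = (t + 4)(t + 3).
Partial fractions: (2*t + 11)/((t + 3)*(t + 4)) = -3/(t + 4) + 5/(t + 3).
An antiderivative is F(t) = 5*log(t + 3) - 3*log(t + 4).
Then F(1) - F(-2) = (-3*log(5) + 10*log(2)) - (-log(8)) = -3*log(5) + 13*log(2).

-3*log(5) + 13*log(2)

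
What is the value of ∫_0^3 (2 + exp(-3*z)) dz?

19/3 - exp(-9)/3

An antiderivative is F(z) = 2*z - exp(-3*z)/3.
Then F(3) - F(0) = (6 - exp(-9)/3) - (-1/3) = 19/3 - exp(-9)/3.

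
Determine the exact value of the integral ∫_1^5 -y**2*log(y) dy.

Integrate by parts once (u = ln y, dv = -y**2 dy).
An antiderivative is F(y) = -y**3*(3*log(y) - 1)/9.
Then F(5) - F(1) = (125/9 - 125*log(5)/3) - (1/9) = 124/9 - 125*log(5)/3.

124/9 - 125*log(5)/3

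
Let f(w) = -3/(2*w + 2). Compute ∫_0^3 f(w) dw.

-log(8)

An antiderivative is F(w) = -3*log(2*w + 2)/2.
Then F(3) - F(0) = (-9*log(2)/2) - (-3*log(2)/2) = -log(8).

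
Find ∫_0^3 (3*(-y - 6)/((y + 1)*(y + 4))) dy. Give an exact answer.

Factor the denominator: y**2 + 5*y + 4 = (y + 4)(y + 1).
Partial fractions: 3*(-y - 6)/((y + 1)*(y + 4)) = 2/(y + 4) - 5/(y + 1).
An antiderivative is F(y) = -5*log(y + 1) + 2*log(y + 4).
Then F(3) - F(0) = (-10*log(2) + 2*log(7)) - (log(16)) = -14*log(2) + 2*log(7).

-14*log(2) + 2*log(7)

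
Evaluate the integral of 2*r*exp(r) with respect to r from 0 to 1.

Integrate by parts once (u = r, dv = 2*exp(r) dr).
An antiderivative is F(r) = (2*r - 2)*exp(r).
Then F(1) - F(0) = (0) - (-2) = 2.

2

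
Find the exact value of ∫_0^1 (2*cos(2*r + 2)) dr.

-sin(2) + sin(4)

Let u = 2*r + 2, so du = 2 dr. When r = 0, u = 2; when r = 1, u = 4.
The integral becomes ∫ cos(u) du from 2 to 4, with antiderivative sin(u).
Back in r: F(r) = sin(2*r + 2).
Then F(1) - F(0) = (sin(4)) - (sin(2)) = -sin(2) + sin(4).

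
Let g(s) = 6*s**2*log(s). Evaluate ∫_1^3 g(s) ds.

-52/3 + 54*log(3)

Integrate by parts once (u = ln s, dv = 6*s**2 ds).
An antiderivative is F(s) = 2*s**3*(3*log(s) - 1)/3.
Then F(3) - F(1) = (-18 + 54*log(3)) - (-2/3) = -52/3 + 54*log(3).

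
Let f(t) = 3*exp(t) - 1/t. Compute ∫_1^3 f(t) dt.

An antiderivative is F(t) = 3*exp(t) - log(t).
Then F(3) - F(1) = (-log(3) + 3*exp(3)) - (3*exp(1)) = -3*exp(1) - log(3) + 3*exp(3).

-3*exp(1) - log(3) + 3*exp(3)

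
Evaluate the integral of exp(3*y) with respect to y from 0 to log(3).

Let u = exp(y), so du = exp(y) dy. When y = 0, u = 1; when y = log(3), u = 3.
The integral becomes ∫ u**2 du from 1 to 3, with antiderivative u**3/3.
Back in y: F(y) = exp(3*y)/3.
Then F(log(3)) - F(0) = (9) - (1/3) = 26/3.

26/3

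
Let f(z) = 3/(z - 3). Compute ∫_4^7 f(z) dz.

An antiderivative is F(z) = 3*log(z - 3).
Then F(7) - F(4) = (log(64)) - (0) = log(64).

log(64)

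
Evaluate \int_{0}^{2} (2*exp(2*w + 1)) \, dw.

Let u = 2*w + 1, so du = 2 dw. When w = 0, u = 1; when w = 2, u = 5.
The integral becomes ∫ exp(u) du from 1 to 5, with antiderivative exp(u).
Back in w: F(w) = exp(2*w + 1).
Then F(2) - F(0) = (exp(5)) - (exp(1)) = -exp(1) + exp(5).

-exp(1) + exp(5)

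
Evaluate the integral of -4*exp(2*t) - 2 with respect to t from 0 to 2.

An antiderivative is F(t) = -2*exp(2*t) - 2*t.
Then F(2) - F(0) = (-2*exp(4) - 4) - (-2) = -2*exp(4) - 2.

-2*exp(4) - 2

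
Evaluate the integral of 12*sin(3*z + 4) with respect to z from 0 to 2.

Let u = 3*z + 4, so du = 3 dz. When z = 0, u = 4; when z = 2, u = 10.
The integral becomes 4·∫ sin(u) du from 4 to 10, with antiderivative -4*cos(u).
Back in z: F(z) = -4*cos(3*z + 4).
Then F(2) - F(0) = (-4*cos(10)) - (-4*cos(4)) = 4*cos(4) - 4*cos(10).

4*cos(4) - 4*cos(10)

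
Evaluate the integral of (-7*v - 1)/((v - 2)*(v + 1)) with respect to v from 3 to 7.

-5*log(5) - 2*log(2)

Factor the denominator: v**2 - v - 2 = (v + 1)(v - 2).
Partial fractions: (-7*v - 1)/((v - 2)*(v + 1)) = -2/(v + 1) - 5/(v - 2).
An antiderivative is F(v) = -5*log(v - 2) - 2*log(v + 1).
Then F(7) - F(3) = (-5*log(5) - 6*log(2)) - (-log(16)) = -5*log(5) - 2*log(2).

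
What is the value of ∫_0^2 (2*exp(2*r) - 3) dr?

-7 + exp(4)

An antiderivative is F(r) = exp(2*r) - 3*r.
Then F(2) - F(0) = (-6 + exp(4)) - (1) = -7 + exp(4).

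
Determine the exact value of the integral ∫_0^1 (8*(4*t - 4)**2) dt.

128/3

Let u = 4*t - 4, so du = 4 dt. When t = 0, u = -4; when t = 1, u = 0.
The integral becomes 2·∫ u**2 du from -4 to 0, with antiderivative 2*u**3/3.
Back in t: F(t) = 2*(4*t - 4)**3/3.
Then F(1) - F(0) = (0) - (-128/3) = 128/3.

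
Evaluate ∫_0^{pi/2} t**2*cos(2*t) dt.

-pi/4

Integrate by parts twice (u = t^2, dv = cos(2*t) dt).
An antiderivative is F(t) = t**2*sin(2*t)/2 + t*cos(2*t)/2 - sin(2*t)/4.
Then F(pi/2) - F(0) = (-pi/4) - (0) = -pi/4.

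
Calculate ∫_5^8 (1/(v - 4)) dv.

An antiderivative is F(v) = log(v - 4).
Then F(8) - F(5) = (log(4)) - (0) = log(4).

log(4)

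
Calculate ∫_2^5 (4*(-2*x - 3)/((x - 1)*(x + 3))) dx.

-19*log(2) + 3*log(5)

Factor the denominator: x**2 + 2*x - 3 = (x + 3)(x - 1).
Partial fractions: 4*(-2*x - 3)/((x - 1)*(x + 3)) = -3/(x + 3) - 5/(x - 1).
An antiderivative is F(x) = -5*log(x - 1) - 3*log(x + 3).
Then F(5) - F(2) = (-19*log(2)) - (-3*log(5)) = -19*log(2) + 3*log(5).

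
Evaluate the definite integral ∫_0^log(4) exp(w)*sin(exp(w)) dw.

Let u = exp(w), so du = exp(w) dw. When w = 0, u = 1; when w = log(4), u = 4.
The integral becomes ∫ sin(u) du from 1 to 4, with antiderivative -cos(u).
Back in w: F(w) = -cos(exp(w)).
Then F(log(4)) - F(0) = (-cos(4)) - (-cos(1)) = cos(1) - cos(4).

cos(1) - cos(4)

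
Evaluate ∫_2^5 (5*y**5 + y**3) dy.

52479/4

By the power rule, an antiderivative is F(y) = 5*y**6/6 + y**4/4.
Then F(5) - F(2) = (158125/12) - (172/3) = 52479/4.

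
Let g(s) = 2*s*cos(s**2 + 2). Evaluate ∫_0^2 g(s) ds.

Let u = s**2 + 2, so du = 2*s ds. When s = 0, u = 2; when s = 2, u = 6.
The integral becomes ∫ cos(u) du from 2 to 6, with antiderivative sin(u).
Back in s: F(s) = sin(s**2 + 2).
Then F(2) - F(0) = (sin(6)) - (sin(2)) = -sin(2) + sin(6).

-sin(2) + sin(6)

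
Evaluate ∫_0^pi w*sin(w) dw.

pi

Integrate by parts once (u = w, dv = sin(w) dw).
An antiderivative is F(w) = -w*cos(w) + sin(w).
Then F(pi) - F(0) = (pi) - (0) = pi.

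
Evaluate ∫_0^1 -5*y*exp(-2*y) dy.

-5/4 + 15*exp(-2)/4

Integrate by parts once (u = y, dv = -5*exp(-2*y) dy).
An antiderivative is F(y) = (10*y + 5)*exp(-2*y)/4.
Then F(1) - F(0) = (15*exp(-2)/4) - (5/4) = -5/4 + 15*exp(-2)/4.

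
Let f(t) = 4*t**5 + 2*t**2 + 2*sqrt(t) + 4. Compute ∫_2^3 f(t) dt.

-8*sqrt(2)/3 + 4*sqrt(3) + 460

By the power rule, an antiderivative is F(t) = 2*t**6/3 + 4*t**(3/2)/3 + 2*t**3/3 + 4*t.
Then F(3) - F(2) = (4*sqrt(3) + 516) - (8*sqrt(2)/3 + 56) = -8*sqrt(2)/3 + 4*sqrt(3) + 460.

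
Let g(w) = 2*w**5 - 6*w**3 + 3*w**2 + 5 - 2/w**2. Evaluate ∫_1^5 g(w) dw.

By the power rule, an antiderivative is F(w) = w**6/3 - 3*w**4/2 + w**3 + 5*w + 2/w.
Then F(5) - F(1) = (132637/30) - (41/6) = 22072/5.

22072/5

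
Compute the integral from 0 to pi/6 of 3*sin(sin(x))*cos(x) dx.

Let u = sin(x), so du = cos(x) dx. When x = 0, u = 0; when x = pi/6, u = 1/2.
The integral becomes 3·∫ sin(u) du from 0 to 1/2, with antiderivative -3*cos(u).
Back in x: F(x) = -3*cos(sin(x)).
Then F(pi/6) - F(0) = (-3*cos(1/2)) - (-3) = 3 - 3*cos(1/2).

3 - 3*cos(1/2)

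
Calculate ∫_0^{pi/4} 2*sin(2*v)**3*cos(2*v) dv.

1/4

Let u = sin(2*v), so du = 2*cos(2*v) dv. When v = 0, u = 0; when v = pi/4, u = 1.
The integral becomes ∫ u**3 du from 0 to 1, with antiderivative u**4/4.
Back in v: F(v) = sin(2*v)**4/4.
Then F(pi/4) - F(0) = (1/4) - (0) = 1/4.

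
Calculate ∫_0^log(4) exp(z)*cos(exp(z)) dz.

-sin(1) + sin(4)

Let u = exp(z), so du = exp(z) dz. When z = 0, u = 1; when z = log(4), u = 4.
The integral becomes ∫ cos(u) du from 1 to 4, with antiderivative sin(u).
Back in z: F(z) = sin(exp(z)).
Then F(log(4)) - F(0) = (sin(4)) - (sin(1)) = -sin(1) + sin(4).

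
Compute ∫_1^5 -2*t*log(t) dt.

Integrate by parts once (u = ln t, dv = -2*t dt).
An antiderivative is F(t) = -t**2*(2*log(t) - 1)/2.
Then F(5) - F(1) = (25/2 - 25*log(5)) - (1/2) = 12 - 25*log(5).

12 - 25*log(5)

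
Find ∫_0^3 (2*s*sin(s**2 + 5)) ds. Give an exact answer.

Let u = s**2 + 5, so du = 2*s ds. When s = 0, u = 5; when s = 3, u = 14.
The integral becomes ∫ sin(u) du from 5 to 14, with antiderivative -cos(u).
Back in s: F(s) = -cos(s**2 + 5).
Then F(3) - F(0) = (-cos(14)) - (-cos(5)) = -cos(14) + cos(5).

-cos(14) + cos(5)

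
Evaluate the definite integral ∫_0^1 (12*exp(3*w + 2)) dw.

Let u = 3*w + 2, so du = 3 dw. When w = 0, u = 2; when w = 1, u = 5.
The integral becomes 4·∫ exp(u) du from 2 to 5, with antiderivative 4*exp(u).
Back in w: F(w) = 4*exp(3*w + 2).
Then F(1) - F(0) = (4*exp(5)) - (4*exp(2)) = -4*(1 - exp(3))*exp(2).

-4*(1 - exp(3))*exp(2)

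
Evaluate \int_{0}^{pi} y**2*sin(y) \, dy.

Integrate by parts twice (u = y^2, dv = sin(y) dy).
An antiderivative is F(y) = -y**2*cos(y) + 2*y*sin(y) + 2*cos(y).
Then F(pi) - F(0) = (-2 + pi**2) - (2) = -4 + pi**2.

-4 + pi**2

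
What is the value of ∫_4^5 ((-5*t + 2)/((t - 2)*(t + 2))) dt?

Factor the denominator: t**2 - 4 = (t + 2)(t - 2).
Partial fractions: (-5*t + 2)/((t - 2)*(t + 2)) = -3/(t + 2) - 2/(t - 2).
An antiderivative is F(t) = -2*log(t - 2) - 3*log(t + 2).
Then F(5) - F(4) = (-3*log(7) - 2*log(3)) - (-5*log(2) - 3*log(3)) = -3*log(7) + log(3) + 5*log(2).

-3*log(7) + log(3) + 5*log(2)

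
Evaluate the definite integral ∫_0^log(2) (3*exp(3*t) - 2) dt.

An antiderivative is F(t) = exp(3*t) - 2*t.
Then F(log(2)) - F(0) = (8 - 2*log(2)) - (1) = 7 - log(4).

7 - log(4)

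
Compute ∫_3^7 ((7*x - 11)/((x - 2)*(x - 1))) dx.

Factor the denominator: x**2 - 3*x + 2 = (x - 1)(x - 2).
Partial fractions: (7*x - 11)/((x - 2)*(x - 1)) = 4/(x - 1) + 3/(x - 2).
An antiderivative is F(x) = 3*log(x - 2) + 4*log(x - 1).
Then F(7) - F(3) = (4*log(2) + 4*log(3) + 3*log(5)) - (log(16)) = 4*log(3) + 3*log(5).

4*log(3) + 3*log(5)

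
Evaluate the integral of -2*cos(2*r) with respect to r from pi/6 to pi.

sqrt(3)/2

An antiderivative is F(r) = -sin(2*r).
Then F(pi) - F(pi/6) = (0) - (-sqrt(3)/2) = sqrt(3)/2.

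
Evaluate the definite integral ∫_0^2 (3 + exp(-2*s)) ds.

13/2 - exp(-4)/2

An antiderivative is F(s) = 3*s - exp(-2*s)/2.
Then F(2) - F(0) = (6 - exp(-4)/2) - (-1/2) = 13/2 - exp(-4)/2.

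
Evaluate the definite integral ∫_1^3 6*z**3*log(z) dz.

Integrate by parts once (u = ln z, dv = 6*z**3 dz).
An antiderivative is F(z) = 3*z**4*(4*log(z) - 1)/8.
Then F(3) - F(1) = (-243/8 + 243*log(3)/2) - (-3/8) = -30 + 243*log(3)/2.

-30 + 243*log(3)/2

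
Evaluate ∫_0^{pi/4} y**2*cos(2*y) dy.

-1/4 + pi**2/32

Integrate by parts twice (u = y^2, dv = cos(2*y) dy).
An antiderivative is F(y) = y**2*sin(2*y)/2 + y*cos(2*y)/2 - sin(2*y)/4.
Then F(pi/4) - F(0) = (-1/4 + pi**2/32) - (0) = -1/4 + pi**2/32.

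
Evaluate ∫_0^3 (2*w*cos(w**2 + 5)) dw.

-sin(5) + sin(14)

Let u = w**2 + 5, so du = 2*w dw. When w = 0, u = 5; when w = 3, u = 14.
The integral becomes ∫ cos(u) du from 5 to 14, with antiderivative sin(u).
Back in w: F(w) = sin(w**2 + 5).
Then F(3) - F(0) = (sin(14)) - (sin(5)) = -sin(5) + sin(14).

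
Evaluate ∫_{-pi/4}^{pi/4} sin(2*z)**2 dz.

pi/4

Use the identity sin^2(2*z) = (1 - cos(4*z))/2.
An antiderivative is F(z) = z/2 - sin(4*z)/8.
Then F(pi/4) - F(-pi/4) = (pi/8) - (-pi/8) = pi/4.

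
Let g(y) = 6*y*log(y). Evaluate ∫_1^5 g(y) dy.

-36 + 75*log(5)

Integrate by parts once (u = ln y, dv = 6*y dy).
An antiderivative is F(y) = 3*y**2*(2*log(y) - 1)/2.
Then F(5) - F(1) = (-75/2 + 75*log(5)) - (-3/2) = -36 + 75*log(5).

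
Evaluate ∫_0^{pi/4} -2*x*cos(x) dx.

Integrate by parts once (u = x, dv = -2*cos(x) dx).
An antiderivative is F(x) = -2*x*sin(x) - 2*cos(x).
Then F(pi/4) - F(0) = (sqrt(2)*(-4 - pi)/4) - (-2) = -sqrt(2) - sqrt(2)*pi/4 + 2.

-sqrt(2) - sqrt(2)*pi/4 + 2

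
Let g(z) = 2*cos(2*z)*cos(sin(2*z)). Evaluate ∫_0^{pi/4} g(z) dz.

sin(1)

Let u = sin(2*z), so du = 2*cos(2*z) dz. When z = 0, u = 0; when z = pi/4, u = 1.
The integral becomes ∫ cos(u) du from 0 to 1, with antiderivative sin(u).
Back in z: F(z) = sin(sin(2*z)).
Then F(pi/4) - F(0) = (sin(1)) - (0) = sin(1).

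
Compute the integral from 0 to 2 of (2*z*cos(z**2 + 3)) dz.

-sin(3) + sin(7)

Let u = z**2 + 3, so du = 2*z dz. When z = 0, u = 3; when z = 2, u = 7.
The integral becomes ∫ cos(u) du from 3 to 7, with antiderivative sin(u).
Back in z: F(z) = sin(z**2 + 3).
Then F(2) - F(0) = (sin(7)) - (sin(3)) = -sin(3) + sin(7).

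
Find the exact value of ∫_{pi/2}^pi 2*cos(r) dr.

An antiderivative is F(r) = 2*sin(r).
Then F(pi) - F(pi/2) = (0) - (2) = -2.

-2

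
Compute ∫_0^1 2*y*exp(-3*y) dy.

Integrate by parts once (u = y, dv = 2*exp(-3*y) dy).
An antiderivative is F(y) = (-6*y - 2)*exp(-3*y)/9.
Then F(1) - F(0) = (-8*exp(-3)/9) - (-2/9) = 2/9 - 8*exp(-3)/9.

2/9 - 8*exp(-3)/9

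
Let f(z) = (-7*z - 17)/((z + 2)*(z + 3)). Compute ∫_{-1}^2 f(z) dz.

-4*log(5) - 2*log(2)

Factor the denominator: z**2 + 5*z + 6 = (z + 3)(z + 2).
Partial fractions: (-7*z - 17)/((z + 2)*(z + 3)) = -4/(z + 3) - 3/(z + 2).
An antiderivative is F(z) = -3*log(z + 2) - 4*log(z + 3).
Then F(2) - F(-1) = (-4*log(5) - 6*log(2)) - (-log(16)) = -4*log(5) - 2*log(2).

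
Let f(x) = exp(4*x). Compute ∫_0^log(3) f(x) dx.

20

Let u = exp(x), so du = exp(x) dx. When x = 0, u = 1; when x = log(3), u = 3.
The integral becomes ∫ u**3 du from 1 to 3, with antiderivative u**4/4.
Back in x: F(x) = exp(4*x)/4.
Then F(log(3)) - F(0) = (81/4) - (1/4) = 20.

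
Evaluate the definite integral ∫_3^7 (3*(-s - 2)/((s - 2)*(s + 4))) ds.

-2*log(5) - log(11) + log(7)

Factor the denominator: s**2 + 2*s - 8 = (s + 4)(s - 2).
Partial fractions: 3*(-s - 2)/((s - 2)*(s + 4)) = -1/(s + 4) - 2/(s - 2).
An antiderivative is F(s) = -2*log(s - 2) - log(s + 4).
Then F(7) - F(3) = (-2*log(5) - log(11)) - (-log(7)) = -2*log(5) - log(11) + log(7).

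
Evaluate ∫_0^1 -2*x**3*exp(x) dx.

Integrate by parts 3 times (u = x^3, dv = -2*exp(x) dx).
An antiderivative is F(x) = (-2*x**3 + 6*x**2 - 12*x + 12)*exp(x).
Then F(1) - F(0) = (4*E) - (12) = -12 + 4*E.

-12 + 4*E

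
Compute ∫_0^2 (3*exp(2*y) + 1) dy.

1/2 + 3*exp(4)/2

An antiderivative is F(y) = 3*exp(2*y)/2 + y.
Then F(2) - F(0) = (2 + 3*exp(4)/2) - (3/2) = 1/2 + 3*exp(4)/2.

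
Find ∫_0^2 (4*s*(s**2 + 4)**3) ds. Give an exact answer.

1920

Let u = s**2 + 4, so du = 2*s ds. When s = 0, u = 4; when s = 2, u = 8.
The integral becomes 2·∫ u**3 du from 4 to 8, with antiderivative u**4/2.
Back in s: F(s) = (s**2 + 4)**4/2.
Then F(2) - F(0) = (2048) - (128) = 1920.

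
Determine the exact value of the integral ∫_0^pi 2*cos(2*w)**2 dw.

Use the identity cos^2(2*w) = (1 + cos(4*w))/2.
An antiderivative is F(w) = w + sin(4*w)/4.
Then F(pi) - F(0) = (pi) - (0) = pi.

pi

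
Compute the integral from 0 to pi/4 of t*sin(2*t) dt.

Integrate by parts once (u = t, dv = sin(2*t) dt).
An antiderivative is F(t) = -t*cos(2*t)/2 + sin(2*t)/4.
Then F(pi/4) - F(0) = (1/4) - (0) = 1/4.

1/4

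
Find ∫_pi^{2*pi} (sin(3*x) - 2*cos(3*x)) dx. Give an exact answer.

An antiderivative is F(x) = -2*sin(3*x)/3 - cos(3*x)/3.
Then F(2*pi) - F(pi) = (-1/3) - (1/3) = -2/3.

-2/3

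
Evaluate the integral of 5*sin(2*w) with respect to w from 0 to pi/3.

An antiderivative is F(w) = -5*cos(2*w)/2.
Then F(pi/3) - F(0) = (5/4) - (-5/2) = 15/4.

15/4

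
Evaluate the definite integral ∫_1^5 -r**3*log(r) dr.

39 - 625*log(5)/4

Integrate by parts once (u = ln r, dv = -r**3 dr).
An antiderivative is F(r) = -r**4*(4*log(r) - 1)/16.
Then F(5) - F(1) = (625/16 - 625*log(5)/4) - (1/16) = 39 - 625*log(5)/4.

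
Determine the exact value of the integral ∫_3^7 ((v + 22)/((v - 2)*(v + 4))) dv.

-3*log(11) + 3*log(7) + 4*log(5)

Factor the denominator: v**2 + 2*v - 8 = (v + 4)(v - 2).
Partial fractions: (v + 22)/((v - 2)*(v + 4)) = -3/(v + 4) + 4/(v - 2).
An antiderivative is F(v) = 4*log(v - 2) - 3*log(v + 4).
Then F(7) - F(3) = (-3*log(11) + 4*log(5)) - (-3*log(7)) = -3*log(11) + 3*log(7) + 4*log(5).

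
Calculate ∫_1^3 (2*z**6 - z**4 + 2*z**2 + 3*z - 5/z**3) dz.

By the power rule, an antiderivative is F(z) = 2*z**7/7 - z**5/5 + 2*z**3/3 + 3*z**2/2 + 5/(2*z**2).
Then F(3) - F(1) = (191531/315) - (499/105) = 190034/315.

190034/315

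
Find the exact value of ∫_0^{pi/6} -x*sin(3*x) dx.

-1/9

Integrate by parts once (u = x, dv = -sin(3*x) dx).
An antiderivative is F(x) = x*cos(3*x)/3 - sin(3*x)/9.
Then F(pi/6) - F(0) = (-1/9) - (0) = -1/9.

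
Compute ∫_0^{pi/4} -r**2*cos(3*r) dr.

Integrate by parts twice (u = r^2, dv = -cos(3*r) dr).
An antiderivative is F(r) = -r**2*sin(3*r)/3 - 2*r*cos(3*r)/9 + 2*sin(3*r)/27.
Then F(pi/4) - F(0) = (sqrt(2)*(-9*pi**2 + 32 + 24*pi)/864) - (0) = sqrt(2)*(-9*pi**2 + 32 + 24*pi)/864.

sqrt(2)*(-9*pi**2 + 32 + 24*pi)/864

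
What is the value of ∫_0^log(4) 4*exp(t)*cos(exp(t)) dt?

-4*sin(1) + 4*sin(4)

Let u = exp(t), so du = exp(t) dt. When t = 0, u = 1; when t = log(4), u = 4.
The integral becomes 4·∫ cos(u) du from 1 to 4, with antiderivative 4*sin(u).
Back in t: F(t) = 4*sin(exp(t)).
Then F(log(4)) - F(0) = (4*sin(4)) - (4*sin(1)) = -4*sin(1) + 4*sin(4).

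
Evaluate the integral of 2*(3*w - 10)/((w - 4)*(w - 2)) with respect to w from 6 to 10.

Factor the denominator: w**2 - 6*w + 8 = (w - 2)(w - 4).
Partial fractions: 2*(3*w - 10)/((w - 4)*(w - 2)) = 4/(w - 2) + 2/(w - 4).
An antiderivative is F(w) = 2*log(w - 4) + 4*log(w - 2).
Then F(10) - F(6) = (2*log(3) + 14*log(2)) - (10*log(2)) = 2*log(3) + 4*log(2).

2*log(3) + 4*log(2)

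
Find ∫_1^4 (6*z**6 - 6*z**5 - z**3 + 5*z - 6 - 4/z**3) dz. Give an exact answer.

554481/56

By the power rule, an antiderivative is F(z) = 6*z**7/7 - z**6 - z**4/4 + 5*z**2/2 - 6*z + 2/z**2.
Then F(4) - F(1) = (554375/56) - (-53/28) = 554481/56.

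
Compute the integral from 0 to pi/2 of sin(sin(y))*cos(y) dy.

Let u = sin(y), so du = cos(y) dy. When y = 0, u = 0; when y = pi/2, u = 1.
The integral becomes ∫ sin(u) du from 0 to 1, with antiderivative -cos(u).
Back in y: F(y) = -cos(sin(y)).
Then F(pi/2) - F(0) = (-cos(1)) - (-1) = 1 - cos(1).

1 - cos(1)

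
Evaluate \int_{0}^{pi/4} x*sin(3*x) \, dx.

Integrate by parts once (u = x, dv = sin(3*x) dx).
An antiderivative is F(x) = -x*cos(3*x)/3 + sin(3*x)/9.
Then F(pi/4) - F(0) = (sqrt(2)*(4 + 3*pi)/72) - (0) = sqrt(2)*(4 + 3*pi)/72.

sqrt(2)*(4 + 3*pi)/72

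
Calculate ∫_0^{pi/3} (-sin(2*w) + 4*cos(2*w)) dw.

An antiderivative is F(w) = 2*sin(2*w) + cos(2*w)/2.
Then F(pi/3) - F(0) = (-1/4 + sqrt(3)) - (1/2) = -3/4 + sqrt(3).

-3/4 + sqrt(3)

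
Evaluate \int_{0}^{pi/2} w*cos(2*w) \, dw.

Integrate by parts once (u = w, dv = cos(2*w) dw).
An antiderivative is F(w) = w*sin(2*w)/2 + cos(2*w)/4.
Then F(pi/2) - F(0) = (-1/4) - (1/4) = -1/2.

-1/2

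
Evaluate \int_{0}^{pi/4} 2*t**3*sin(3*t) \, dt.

Integrate by parts 3 times (u = t^3, dv = 2*sin(3*t) dt).
An antiderivative is F(t) = -2*t**3*cos(3*t)/3 + 2*t**2*sin(3*t)/3 + 4*t*cos(3*t)/9 - 4*sin(3*t)/27.
Then F(pi/4) - F(0) = (sqrt(2)*(-96*pi - 128 + 9*pi**3 + 36*pi**2)/1728) - (0) = sqrt(2)*(-96*pi - 128 + 9*pi**3 + 36*pi**2)/1728.

sqrt(2)*(-96*pi - 128 + 9*pi**3 + 36*pi**2)/1728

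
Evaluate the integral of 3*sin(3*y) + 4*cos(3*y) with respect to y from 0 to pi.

An antiderivative is F(y) = 4*sin(3*y)/3 - cos(3*y).
Then F(pi) - F(0) = (1) - (-1) = 2.

2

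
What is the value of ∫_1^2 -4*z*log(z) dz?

Integrate by parts once (u = ln z, dv = -4*z dz).
An antiderivative is F(z) = -z**2*(2*log(z) - 1).
Then F(2) - F(1) = (4 - 8*log(2)) - (1) = 3 - 8*log(2).

3 - 8*log(2)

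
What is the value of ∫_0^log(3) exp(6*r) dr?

Let u = exp(r), so du = exp(r) dr. When r = 0, u = 1; when r = log(3), u = 3.
The integral becomes ∫ u**5 du from 1 to 3, with antiderivative u**6/6.
Back in r: F(r) = exp(6*r)/6.
Then F(log(3)) - F(0) = (243/2) - (1/6) = 364/3.

364/3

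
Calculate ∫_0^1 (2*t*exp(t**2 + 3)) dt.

-exp(3) + exp(4)

Let u = t**2 + 3, so du = 2*t dt. When t = 0, u = 3; when t = 1, u = 4.
The integral becomes ∫ exp(u) du from 3 to 4, with antiderivative exp(u).
Back in t: F(t) = exp(t**2 + 3).
Then F(1) - F(0) = (exp(4)) - (exp(3)) = -exp(3) + exp(4).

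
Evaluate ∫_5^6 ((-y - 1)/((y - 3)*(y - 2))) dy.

Factor the denominator: y**2 - 5*y + 6 = (y - 2)(y - 3).
Partial fractions: (-y - 1)/((y - 3)*(y - 2)) = 3/(y - 2) - 4/(y - 3).
An antiderivative is F(y) = -4*log(y - 3) + 3*log(y - 2).
Then F(6) - F(5) = (log(64/81)) - (log(27/16)) = -7*log(3) + 10*log(2).

-7*log(3) + 10*log(2)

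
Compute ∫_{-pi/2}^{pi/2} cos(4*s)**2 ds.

pi/2

Use the identity cos^2(4*s) = (1 + cos(8*s))/2.
An antiderivative is F(s) = s/2 + sin(8*s)/16.
Then F(pi/2) - F(-pi/2) = (pi/4) - (-pi/4) = pi/2.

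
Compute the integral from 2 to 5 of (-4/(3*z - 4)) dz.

An antiderivative is F(z) = -4*log(3*z - 4)/3.
Then F(5) - F(2) = (-4*log(11)/3) - (-4*log(2)/3) = -4*log(11)/3 + 4*log(2)/3.

-4*log(11)/3 + 4*log(2)/3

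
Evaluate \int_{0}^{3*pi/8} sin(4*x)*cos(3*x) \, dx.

4/7 - 3*sqrt(2 - sqrt(2))/14

Use the identity sin(4*x)cos(3*x) = [sin(7*x) + sin(x)]/2.
An antiderivative is F(x) = -cos(x)/2 - cos(7*x)/14.
Then F(3*pi/8) - F(0) = (-3*sqrt(2 - sqrt(2))/14) - (-4/7) = 4/7 - 3*sqrt(2 - sqrt(2))/14.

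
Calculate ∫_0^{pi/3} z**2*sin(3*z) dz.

-4/27 + pi**2/27

Integrate by parts twice (u = z^2, dv = sin(3*z) dz).
An antiderivative is F(z) = -z**2*cos(3*z)/3 + 2*z*sin(3*z)/9 + 2*cos(3*z)/27.
Then F(pi/3) - F(0) = (-2/27 + pi**2/27) - (2/27) = -4/27 + pi**2/27.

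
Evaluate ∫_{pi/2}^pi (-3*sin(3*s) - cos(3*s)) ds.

An antiderivative is F(s) = -sin(3*s)/3 + cos(3*s).
Then F(pi) - F(pi/2) = (-1) - (1/3) = -4/3.

-4/3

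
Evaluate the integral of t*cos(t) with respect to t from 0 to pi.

-2

Integrate by parts once (u = t, dv = cos(t) dt).
An antiderivative is F(t) = t*sin(t) + cos(t).
Then F(pi) - F(0) = (-1) - (1) = -2.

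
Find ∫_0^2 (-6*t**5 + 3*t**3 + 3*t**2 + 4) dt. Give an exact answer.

-36

By the power rule, an antiderivative is F(t) = -t**6 + 3*t**4/4 + t**3 + 4*t.
Then F(2) - F(0) = (-36) - (0) = -36.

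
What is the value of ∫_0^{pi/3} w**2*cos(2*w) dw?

Integrate by parts twice (u = w^2, dv = cos(2*w) dw).
An antiderivative is F(w) = w**2*sin(2*w)/2 + w*cos(2*w)/2 - sin(2*w)/4.
Then F(pi/3) - F(0) = (-pi/12 - sqrt(3)/8 + sqrt(3)*pi**2/36) - (0) = -pi/12 - sqrt(3)/8 + sqrt(3)*pi**2/36.

-pi/12 - sqrt(3)/8 + sqrt(3)*pi**2/36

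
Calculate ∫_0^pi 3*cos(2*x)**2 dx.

3*pi/2

Use the identity cos^2(2*x) = (1 + cos(4*x))/2.
An antiderivative is F(x) = 3*x/2 + 3*sin(4*x)/8.
Then F(pi) - F(0) = (3*pi/2) - (0) = 3*pi/2.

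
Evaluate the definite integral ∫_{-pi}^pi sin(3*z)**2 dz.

pi

Use the identity sin^2(3*z) = (1 - cos(6*z))/2.
An antiderivative is F(z) = z/2 - sin(6*z)/12.
Then F(pi) - F(-pi) = (pi/2) - (-pi/2) = pi.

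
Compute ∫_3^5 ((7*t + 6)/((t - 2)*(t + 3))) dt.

log(3) + 6*log(2)

Factor the denominator: t**2 + t - 6 = (t + 3)(t - 2).
Partial fractions: (7*t + 6)/((t - 2)*(t + 3)) = 3/(t + 3) + 4/(t - 2).
An antiderivative is F(t) = 4*log(t - 2) + 3*log(t + 3).
Then F(5) - F(3) = (4*log(3) + 9*log(2)) - (3*log(2) + 3*log(3)) = log(3) + 6*log(2).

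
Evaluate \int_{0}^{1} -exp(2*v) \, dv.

1/2 - exp(2)/2

An antiderivative is F(v) = -exp(2*v)/2.
Then F(1) - F(0) = (-exp(2)/2) - (-1/2) = 1/2 - exp(2)/2.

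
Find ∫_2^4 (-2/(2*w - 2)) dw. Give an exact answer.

An antiderivative is F(w) = -log(2*w - 2).
Then F(4) - F(2) = (-log(6)) - (-log(2)) = -log(3).

-log(3)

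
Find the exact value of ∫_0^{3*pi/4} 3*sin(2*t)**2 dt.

Use the identity sin^2(2*t) = (1 - cos(4*t))/2.
An antiderivative is F(t) = 3*t/2 - 3*sin(4*t)/8.
Then F(3*pi/4) - F(0) = (9*pi/8) - (0) = 9*pi/8.

9*pi/8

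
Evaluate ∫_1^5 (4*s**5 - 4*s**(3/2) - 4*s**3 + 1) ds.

48988/5 - 40*sqrt(5)

By the power rule, an antiderivative is F(s) = 2*s**6/3 - 8*s**(5/2)/5 - s**4 + s.
Then F(5) - F(1) = (29390/3 - 40*sqrt(5)) - (-14/15) = 48988/5 - 40*sqrt(5).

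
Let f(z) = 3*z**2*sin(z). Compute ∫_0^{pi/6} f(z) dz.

-6 - sqrt(3)*pi**2/24 + pi/2 + 3*sqrt(3)

Integrate by parts twice (u = z^2, dv = 3*sin(z) dz).
An antiderivative is F(z) = -3*z**2*cos(z) + 6*z*sin(z) + 6*cos(z).
Then F(pi/6) - F(0) = (-sqrt(3)*pi**2/24 + pi/2 + 3*sqrt(3)) - (6) = -6 - sqrt(3)*pi**2/24 + pi/2 + 3*sqrt(3).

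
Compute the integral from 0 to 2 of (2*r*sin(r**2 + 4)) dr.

Let u = r**2 + 4, so du = 2*r dr. When r = 0, u = 4; when r = 2, u = 8.
The integral becomes ∫ sin(u) du from 4 to 8, with antiderivative -cos(u).
Back in r: F(r) = -cos(r**2 + 4).
Then F(2) - F(0) = (-cos(8)) - (-cos(4)) = cos(4) - cos(8).

cos(4) - cos(8)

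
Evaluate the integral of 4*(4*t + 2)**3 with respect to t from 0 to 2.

Let u = 4*t + 2, so du = 4 dt. When t = 0, u = 2; when t = 2, u = 10.
The integral becomes ∫ u**3 du from 2 to 10, with antiderivative u**4/4.
Back in t: F(t) = (4*t + 2)**4/4.
Then F(2) - F(0) = (2500) - (4) = 2496.

2496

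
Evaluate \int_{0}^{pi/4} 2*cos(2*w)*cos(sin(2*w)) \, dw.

sin(1)

Let u = sin(2*w), so du = 2*cos(2*w) dw. When w = 0, u = 0; when w = pi/4, u = 1.
The integral becomes ∫ cos(u) du from 0 to 1, with antiderivative sin(u).
Back in w: F(w) = sin(sin(2*w)).
Then F(pi/4) - F(0) = (sin(1)) - (0) = sin(1).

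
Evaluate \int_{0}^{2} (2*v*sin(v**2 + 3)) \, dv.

cos(3) - cos(7)

Let u = v**2 + 3, so du = 2*v dv. When v = 0, u = 3; when v = 2, u = 7.
The integral becomes ∫ sin(u) du from 3 to 7, with antiderivative -cos(u).
Back in v: F(v) = -cos(v**2 + 3).
Then F(2) - F(0) = (-cos(7)) - (-cos(3)) = cos(3) - cos(7).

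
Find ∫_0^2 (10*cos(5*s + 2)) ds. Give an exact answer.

Let u = 5*s + 2, so du = 5 ds. When s = 0, u = 2; when s = 2, u = 12.
The integral becomes 2·∫ cos(u) du from 2 to 12, with antiderivative 2*sin(u).
Back in s: F(s) = 2*sin(5*s + 2).
Then F(2) - F(0) = (2*sin(12)) - (2*sin(2)) = -2*sin(2) + 2*sin(12).

-2*sin(2) + 2*sin(12)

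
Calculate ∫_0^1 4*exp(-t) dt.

An antiderivative is F(t) = -4*exp(-t).
Then F(1) - F(0) = (-4*exp(-1)) - (-4) = 4 - 4*exp(-1).

4 - 4*exp(-1)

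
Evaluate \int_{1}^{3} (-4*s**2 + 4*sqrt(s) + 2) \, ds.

By the power rule, an antiderivative is F(s) = 8*s**(3/2)/3 - 4*s**3/3 + 2*s.
Then F(3) - F(1) = (-30 + 8*sqrt(3)) - (10/3) = -100/3 + 8*sqrt(3).

-100/3 + 8*sqrt(3)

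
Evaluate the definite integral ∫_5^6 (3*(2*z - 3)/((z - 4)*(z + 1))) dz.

Factor the denominator: z**2 - 3*z - 4 = (z + 1)(z - 4).
Partial fractions: 3*(2*z - 3)/((z - 4)*(z + 1)) = 3/(z + 1) + 3/(z - 4).
An antiderivative is F(z) = 3*log(z - 4) + 3*log(z + 1).
Then F(6) - F(5) = (3*log(2) + 3*log(7)) - (3*log(2) + 3*log(3)) = -3*log(3) + 3*log(7).

-3*log(3) + 3*log(7)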